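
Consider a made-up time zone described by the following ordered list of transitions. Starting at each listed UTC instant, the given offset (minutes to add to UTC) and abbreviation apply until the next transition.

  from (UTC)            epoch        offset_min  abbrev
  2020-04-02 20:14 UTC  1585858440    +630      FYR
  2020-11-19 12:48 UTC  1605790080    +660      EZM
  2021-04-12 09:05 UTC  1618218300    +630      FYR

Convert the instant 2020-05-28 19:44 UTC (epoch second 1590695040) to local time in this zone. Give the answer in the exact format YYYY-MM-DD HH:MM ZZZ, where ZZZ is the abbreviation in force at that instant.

Query: 2020-05-28 19:44 UTC
Rule 1/3 (FYR, +10:30): 2020-04-02 20:14 UTC ≤ query < 2020-11-19 12:48 UTC
19·60 + 44 + 630 = 1814 min
1814 = 1·1440 + 374; 374 = 6·60 + 14 → 06:14, 2020-05-28 + 1 day = 2020-05-29
→ 2020-05-29 06:14 FYR

2020-05-29 06:14 FYR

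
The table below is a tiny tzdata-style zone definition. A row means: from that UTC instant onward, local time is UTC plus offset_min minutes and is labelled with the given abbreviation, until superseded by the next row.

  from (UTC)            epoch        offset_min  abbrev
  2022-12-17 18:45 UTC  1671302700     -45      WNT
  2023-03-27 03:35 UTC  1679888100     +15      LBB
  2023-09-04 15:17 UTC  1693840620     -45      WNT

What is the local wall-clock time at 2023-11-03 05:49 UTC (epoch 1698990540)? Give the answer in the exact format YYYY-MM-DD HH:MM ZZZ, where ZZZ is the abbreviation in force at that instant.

Query: 2023-11-03 05:49 UTC
Rule 3/3 (WNT, -00:45): 2023-09-04 15:17 UTC ≤ query < +∞
5·60 + 49 - 45 = 304 min
304 = 0·1440 + 304; 304 = 5·60 + 4 → 05:04, same day
→ 2023-11-03 05:04 WNT

2023-11-03 05:04 WNT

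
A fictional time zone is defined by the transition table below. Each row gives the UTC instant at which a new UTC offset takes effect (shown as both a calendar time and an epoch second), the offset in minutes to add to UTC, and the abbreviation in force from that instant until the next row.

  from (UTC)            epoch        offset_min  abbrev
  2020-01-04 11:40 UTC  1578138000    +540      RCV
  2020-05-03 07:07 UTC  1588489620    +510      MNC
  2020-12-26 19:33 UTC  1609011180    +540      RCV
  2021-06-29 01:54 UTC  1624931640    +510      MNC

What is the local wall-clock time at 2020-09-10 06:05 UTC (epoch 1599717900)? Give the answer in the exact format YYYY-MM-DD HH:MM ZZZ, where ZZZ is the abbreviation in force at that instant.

Query: 2020-09-10 06:05 UTC
Rule 2/4 (MNC, +08:30): 2020-05-03 07:07 UTC ≤ query < 2020-12-26 19:33 UTC
6·60 + 5 + 510 = 875 min
875 = 0·1440 + 875; 875 = 14·60 + 35 → 14:35, same day
→ 2020-09-10 14:35 MNC

2020-09-10 14:35 MNC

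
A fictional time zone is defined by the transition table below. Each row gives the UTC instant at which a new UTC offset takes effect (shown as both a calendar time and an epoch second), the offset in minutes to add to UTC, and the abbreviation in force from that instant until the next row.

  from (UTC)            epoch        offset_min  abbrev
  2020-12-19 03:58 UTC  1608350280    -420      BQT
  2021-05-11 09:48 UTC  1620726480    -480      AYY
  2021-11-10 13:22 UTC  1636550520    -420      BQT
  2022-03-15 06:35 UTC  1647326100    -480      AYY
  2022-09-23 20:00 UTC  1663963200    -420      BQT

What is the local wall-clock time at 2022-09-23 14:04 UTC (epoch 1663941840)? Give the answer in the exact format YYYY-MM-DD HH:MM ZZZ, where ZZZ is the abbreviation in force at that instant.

Query: 2022-09-23 14:04 UTC
Rule 4/5 (AYY, -08:00): 2022-03-15 06:35 UTC ≤ query < 2022-09-23 20:00 UTC
14·60 + 4 - 480 = 364 min
364 = 0·1440 + 364; 364 = 6·60 + 4 → 06:04, same day
→ 2022-09-23 06:04 AYY

2022-09-23 06:04 AYY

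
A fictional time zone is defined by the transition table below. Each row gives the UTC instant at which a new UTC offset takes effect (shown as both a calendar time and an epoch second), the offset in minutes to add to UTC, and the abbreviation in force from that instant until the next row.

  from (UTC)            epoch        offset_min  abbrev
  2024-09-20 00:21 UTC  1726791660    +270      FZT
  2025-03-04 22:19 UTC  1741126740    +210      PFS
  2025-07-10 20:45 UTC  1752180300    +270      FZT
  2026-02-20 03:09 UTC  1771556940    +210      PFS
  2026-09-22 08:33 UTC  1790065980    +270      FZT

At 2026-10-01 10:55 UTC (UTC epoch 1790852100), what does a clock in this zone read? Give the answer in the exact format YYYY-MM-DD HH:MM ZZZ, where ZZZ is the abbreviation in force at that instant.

Query: 2026-10-01 10:55 UTC
Rule 5/5 (FZT, +04:30): 2026-09-22 08:33 UTC ≤ query < +∞
10·60 + 55 + 270 = 925 min
925 = 0·1440 + 925; 925 = 15·60 + 25 → 15:25, same day
→ 2026-10-01 15:25 FZT

2026-10-01 15:25 FZT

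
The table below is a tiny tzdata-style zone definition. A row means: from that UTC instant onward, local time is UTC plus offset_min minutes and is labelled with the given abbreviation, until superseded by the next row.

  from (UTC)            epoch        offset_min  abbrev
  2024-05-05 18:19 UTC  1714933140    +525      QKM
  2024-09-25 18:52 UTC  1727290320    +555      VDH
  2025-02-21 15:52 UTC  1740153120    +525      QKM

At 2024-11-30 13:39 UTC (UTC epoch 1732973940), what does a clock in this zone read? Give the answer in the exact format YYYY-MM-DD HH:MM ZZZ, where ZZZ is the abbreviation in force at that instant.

Query: 2024-11-30 13:39 UTC
Rule 2/3 (VDH, +09:15): 2024-09-25 18:52 UTC ≤ query < 2025-02-21 15:52 UTC
13·60 + 39 + 555 = 1374 min
1374 = 0·1440 + 1374; 1374 = 22·60 + 54 → 22:54, same day
→ 2024-11-30 22:54 VDH

2024-11-30 22:54 VDH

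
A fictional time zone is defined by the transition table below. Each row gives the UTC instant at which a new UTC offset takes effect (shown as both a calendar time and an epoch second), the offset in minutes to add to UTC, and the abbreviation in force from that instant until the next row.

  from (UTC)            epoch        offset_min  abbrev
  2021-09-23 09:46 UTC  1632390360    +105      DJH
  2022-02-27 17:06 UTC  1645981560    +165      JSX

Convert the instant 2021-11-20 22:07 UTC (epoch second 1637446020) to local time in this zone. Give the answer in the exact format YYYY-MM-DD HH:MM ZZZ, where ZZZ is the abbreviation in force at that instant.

2021-11-20 23:52 DJH

Query: 2021-11-20 22:07 UTC
Rule 1/2 (DJH, +01:45): 2021-09-23 09:46 UTC ≤ query < 2022-02-27 17:06 UTC
22·60 + 7 + 105 = 1432 min
1432 = 0·1440 + 1432; 1432 = 23·60 + 52 → 23:52, same day
→ 2021-11-20 23:52 DJH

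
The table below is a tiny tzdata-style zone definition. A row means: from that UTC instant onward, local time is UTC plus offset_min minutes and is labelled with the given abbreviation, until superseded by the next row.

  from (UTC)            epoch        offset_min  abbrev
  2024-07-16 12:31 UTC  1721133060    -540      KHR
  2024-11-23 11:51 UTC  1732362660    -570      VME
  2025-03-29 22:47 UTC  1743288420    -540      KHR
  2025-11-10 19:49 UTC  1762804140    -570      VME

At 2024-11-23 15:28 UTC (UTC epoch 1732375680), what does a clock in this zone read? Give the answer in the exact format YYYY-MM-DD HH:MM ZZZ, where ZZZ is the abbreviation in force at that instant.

2024-11-23 05:58 VME

Query: 2024-11-23 15:28 UTC
Rule 2/4 (VME, -09:30): 2024-11-23 11:51 UTC ≤ query < 2025-03-29 22:47 UTC
15·60 + 28 - 570 = 358 min
358 = 0·1440 + 358; 358 = 5·60 + 58 → 05:58, same day
→ 2024-11-23 05:58 VME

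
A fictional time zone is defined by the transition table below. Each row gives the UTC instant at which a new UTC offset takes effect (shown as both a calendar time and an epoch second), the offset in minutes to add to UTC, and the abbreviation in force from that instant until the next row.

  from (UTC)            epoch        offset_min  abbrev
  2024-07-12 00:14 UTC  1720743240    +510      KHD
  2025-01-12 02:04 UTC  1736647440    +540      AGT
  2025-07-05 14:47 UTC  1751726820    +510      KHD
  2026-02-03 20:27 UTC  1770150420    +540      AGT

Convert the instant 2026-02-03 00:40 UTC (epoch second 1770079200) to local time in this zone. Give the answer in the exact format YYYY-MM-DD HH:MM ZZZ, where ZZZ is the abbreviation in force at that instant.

2026-02-03 09:10 KHD

Query: 2026-02-03 00:40 UTC
Rule 3/4 (KHD, +08:30): 2025-07-05 14:47 UTC ≤ query < 2026-02-03 20:27 UTC
0·60 + 40 + 510 = 550 min
550 = 0·1440 + 550; 550 = 9·60 + 10 → 09:10, same day
→ 2026-02-03 09:10 KHD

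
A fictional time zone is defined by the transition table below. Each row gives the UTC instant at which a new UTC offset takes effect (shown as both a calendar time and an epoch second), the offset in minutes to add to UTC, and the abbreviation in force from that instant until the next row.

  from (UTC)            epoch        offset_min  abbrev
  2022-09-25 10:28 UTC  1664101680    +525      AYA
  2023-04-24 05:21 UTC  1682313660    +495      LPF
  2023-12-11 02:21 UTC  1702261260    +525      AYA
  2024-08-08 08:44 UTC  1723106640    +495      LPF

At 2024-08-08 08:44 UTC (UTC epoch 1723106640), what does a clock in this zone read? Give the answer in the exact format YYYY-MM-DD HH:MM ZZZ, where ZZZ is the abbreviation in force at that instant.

2024-08-08 16:59 LPF

Query: 2024-08-08 08:44 UTC
Rule 4/4 (LPF, +08:15): 2024-08-08 08:44 UTC ≤ query < +∞
8·60 + 44 + 495 = 1019 min
1019 = 0·1440 + 1019; 1019 = 16·60 + 59 → 16:59, same day
→ 2024-08-08 16:59 LPF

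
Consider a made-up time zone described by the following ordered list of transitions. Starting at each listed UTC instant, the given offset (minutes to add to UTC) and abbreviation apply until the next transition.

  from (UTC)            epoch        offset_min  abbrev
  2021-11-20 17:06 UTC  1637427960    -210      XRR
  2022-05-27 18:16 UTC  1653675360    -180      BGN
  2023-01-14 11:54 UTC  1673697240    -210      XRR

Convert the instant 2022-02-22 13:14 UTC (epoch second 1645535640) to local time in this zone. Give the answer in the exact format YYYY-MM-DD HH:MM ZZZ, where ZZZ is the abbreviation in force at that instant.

2022-02-22 09:44 XRR

Query: 2022-02-22 13:14 UTC
Rule 1/3 (XRR, -03:30): 2021-11-20 17:06 UTC ≤ query < 2022-05-27 18:16 UTC
13·60 + 14 - 210 = 584 min
584 = 0·1440 + 584; 584 = 9·60 + 44 → 09:44, same day
→ 2022-02-22 09:44 XRR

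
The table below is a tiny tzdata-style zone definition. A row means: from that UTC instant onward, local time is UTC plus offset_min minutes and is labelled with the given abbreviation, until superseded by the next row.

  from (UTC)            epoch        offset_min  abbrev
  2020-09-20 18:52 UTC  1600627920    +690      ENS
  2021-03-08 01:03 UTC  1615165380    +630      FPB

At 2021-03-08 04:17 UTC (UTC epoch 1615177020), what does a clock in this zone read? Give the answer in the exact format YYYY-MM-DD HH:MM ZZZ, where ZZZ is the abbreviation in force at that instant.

2021-03-08 14:47 FPB

Query: 2021-03-08 04:17 UTC
Rule 2/2 (FPB, +10:30): 2021-03-08 01:03 UTC ≤ query < +∞
4·60 + 17 + 630 = 887 min
887 = 0·1440 + 887; 887 = 14·60 + 47 → 14:47, same day
→ 2021-03-08 14:47 FPB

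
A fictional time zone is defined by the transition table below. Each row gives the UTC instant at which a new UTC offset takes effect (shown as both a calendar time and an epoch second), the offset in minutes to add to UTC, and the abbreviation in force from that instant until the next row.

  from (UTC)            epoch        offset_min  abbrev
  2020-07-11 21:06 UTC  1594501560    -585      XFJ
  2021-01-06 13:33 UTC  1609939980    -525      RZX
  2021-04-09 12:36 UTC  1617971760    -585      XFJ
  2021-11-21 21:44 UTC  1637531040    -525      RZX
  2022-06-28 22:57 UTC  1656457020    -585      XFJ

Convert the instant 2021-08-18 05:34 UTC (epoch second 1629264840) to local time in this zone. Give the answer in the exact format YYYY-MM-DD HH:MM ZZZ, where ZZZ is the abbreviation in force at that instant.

2021-08-17 19:49 XFJ

Query: 2021-08-18 05:34 UTC
Rule 3/5 (XFJ, -09:45): 2021-04-09 12:36 UTC ≤ query < 2021-11-21 21:44 UTC
5·60 + 34 - 585 = -251 min
-251 = -1·1440 + 1189; 1189 = 19·60 + 49 → 19:49, 2021-08-18 - 1 day = 2021-08-17
→ 2021-08-17 19:49 XFJ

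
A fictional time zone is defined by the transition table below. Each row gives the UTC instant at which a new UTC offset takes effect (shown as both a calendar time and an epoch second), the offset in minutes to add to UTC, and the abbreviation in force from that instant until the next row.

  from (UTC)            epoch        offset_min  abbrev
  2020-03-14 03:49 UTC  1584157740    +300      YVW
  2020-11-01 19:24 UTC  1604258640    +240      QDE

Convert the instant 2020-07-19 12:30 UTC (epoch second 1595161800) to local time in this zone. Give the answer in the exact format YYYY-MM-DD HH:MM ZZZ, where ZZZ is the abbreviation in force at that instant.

Query: 2020-07-19 12:30 UTC
Rule 1/2 (YVW, +05:00): 2020-03-14 03:49 UTC ≤ query < 2020-11-01 19:24 UTC
12·60 + 30 + 300 = 1050 min
1050 = 0·1440 + 1050; 1050 = 17·60 + 30 → 17:30, same day
→ 2020-07-19 17:30 YVW

2020-07-19 17:30 YVW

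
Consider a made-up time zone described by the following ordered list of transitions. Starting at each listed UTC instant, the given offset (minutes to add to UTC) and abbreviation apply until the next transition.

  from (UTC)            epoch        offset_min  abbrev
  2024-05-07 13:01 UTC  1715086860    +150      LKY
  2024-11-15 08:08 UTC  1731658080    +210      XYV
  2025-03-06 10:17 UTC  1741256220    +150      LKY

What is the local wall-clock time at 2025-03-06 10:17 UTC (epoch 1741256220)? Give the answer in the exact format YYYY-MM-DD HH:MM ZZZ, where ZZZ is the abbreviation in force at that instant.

2025-03-06 12:47 LKY

Query: 2025-03-06 10:17 UTC
Rule 3/3 (LKY, +02:30): 2025-03-06 10:17 UTC ≤ query < +∞
10·60 + 17 + 150 = 767 min
767 = 0·1440 + 767; 767 = 12·60 + 47 → 12:47, same day
→ 2025-03-06 12:47 LKY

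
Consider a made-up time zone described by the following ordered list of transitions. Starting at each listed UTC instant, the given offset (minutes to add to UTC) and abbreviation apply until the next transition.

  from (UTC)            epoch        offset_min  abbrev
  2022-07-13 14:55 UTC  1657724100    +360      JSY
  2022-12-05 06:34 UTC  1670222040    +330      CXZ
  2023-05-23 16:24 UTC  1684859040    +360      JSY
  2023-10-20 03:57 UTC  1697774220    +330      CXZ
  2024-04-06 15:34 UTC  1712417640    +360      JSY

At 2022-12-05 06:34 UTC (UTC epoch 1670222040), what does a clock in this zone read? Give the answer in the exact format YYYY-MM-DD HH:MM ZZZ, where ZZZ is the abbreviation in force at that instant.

Query: 2022-12-05 06:34 UTC
Rule 2/5 (CXZ, +05:30): 2022-12-05 06:34 UTC ≤ query < 2023-05-23 16:24 UTC
6·60 + 34 + 330 = 724 min
724 = 0·1440 + 724; 724 = 12·60 + 4 → 12:04, same day
→ 2022-12-05 12:04 CXZ

2022-12-05 12:04 CXZ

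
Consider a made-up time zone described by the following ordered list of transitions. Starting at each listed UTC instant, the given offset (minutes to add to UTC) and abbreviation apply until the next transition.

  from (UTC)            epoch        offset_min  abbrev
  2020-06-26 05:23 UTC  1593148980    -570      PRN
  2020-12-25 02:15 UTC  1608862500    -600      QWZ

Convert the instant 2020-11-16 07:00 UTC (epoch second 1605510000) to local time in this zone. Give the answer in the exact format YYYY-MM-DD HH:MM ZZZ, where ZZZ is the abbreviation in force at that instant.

Query: 2020-11-16 07:00 UTC
Rule 1/2 (PRN, -09:30): 2020-06-26 05:23 UTC ≤ query < 2020-12-25 02:15 UTC
7·60 + 0 - 570 = -150 min
-150 = -1·1440 + 1290; 1290 = 21·60 + 30 → 21:30, 2020-11-16 - 1 day = 2020-11-15
→ 2020-11-15 21:30 PRN

2020-11-15 21:30 PRN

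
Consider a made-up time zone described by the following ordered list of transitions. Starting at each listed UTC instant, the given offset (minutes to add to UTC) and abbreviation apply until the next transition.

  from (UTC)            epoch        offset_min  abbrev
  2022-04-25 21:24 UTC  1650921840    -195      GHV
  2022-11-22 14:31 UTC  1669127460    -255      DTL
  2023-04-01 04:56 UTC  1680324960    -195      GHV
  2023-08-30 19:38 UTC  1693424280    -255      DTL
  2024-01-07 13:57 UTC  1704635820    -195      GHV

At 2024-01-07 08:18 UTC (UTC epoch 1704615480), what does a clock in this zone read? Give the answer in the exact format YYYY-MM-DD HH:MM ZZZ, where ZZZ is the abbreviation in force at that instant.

2024-01-07 04:03 DTL

Query: 2024-01-07 08:18 UTC
Rule 4/5 (DTL, -04:15): 2023-08-30 19:38 UTC ≤ query < 2024-01-07 13:57 UTC
8·60 + 18 - 255 = 243 min
243 = 0·1440 + 243; 243 = 4·60 + 3 → 04:03, same day
→ 2024-01-07 04:03 DTL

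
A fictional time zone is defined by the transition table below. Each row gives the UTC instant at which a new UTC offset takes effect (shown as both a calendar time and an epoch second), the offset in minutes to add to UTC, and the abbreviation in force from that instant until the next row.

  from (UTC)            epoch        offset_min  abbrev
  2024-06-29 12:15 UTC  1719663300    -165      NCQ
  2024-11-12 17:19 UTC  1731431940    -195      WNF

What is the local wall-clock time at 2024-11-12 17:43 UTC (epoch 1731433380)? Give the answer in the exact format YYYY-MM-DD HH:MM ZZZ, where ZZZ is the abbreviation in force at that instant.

Query: 2024-11-12 17:43 UTC
Rule 2/2 (WNF, -03:15): 2024-11-12 17:19 UTC ≤ query < +∞
17·60 + 43 - 195 = 868 min
868 = 0·1440 + 868; 868 = 14·60 + 28 → 14:28, same day
→ 2024-11-12 14:28 WNF

2024-11-12 14:28 WNF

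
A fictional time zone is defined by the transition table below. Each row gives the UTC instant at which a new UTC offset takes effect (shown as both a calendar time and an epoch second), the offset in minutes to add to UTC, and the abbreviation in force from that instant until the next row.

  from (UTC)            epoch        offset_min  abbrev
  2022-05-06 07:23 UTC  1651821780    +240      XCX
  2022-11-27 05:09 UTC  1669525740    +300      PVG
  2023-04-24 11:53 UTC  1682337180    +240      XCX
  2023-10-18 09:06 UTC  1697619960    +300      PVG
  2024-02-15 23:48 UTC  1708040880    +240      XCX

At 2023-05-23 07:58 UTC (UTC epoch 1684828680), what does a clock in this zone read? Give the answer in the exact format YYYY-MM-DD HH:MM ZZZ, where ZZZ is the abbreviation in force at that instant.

2023-05-23 11:58 XCX

Query: 2023-05-23 07:58 UTC
Rule 3/5 (XCX, +04:00): 2023-04-24 11:53 UTC ≤ query < 2023-10-18 09:06 UTC
7·60 + 58 + 240 = 718 min
718 = 0·1440 + 718; 718 = 11·60 + 58 → 11:58, same day
→ 2023-05-23 11:58 XCX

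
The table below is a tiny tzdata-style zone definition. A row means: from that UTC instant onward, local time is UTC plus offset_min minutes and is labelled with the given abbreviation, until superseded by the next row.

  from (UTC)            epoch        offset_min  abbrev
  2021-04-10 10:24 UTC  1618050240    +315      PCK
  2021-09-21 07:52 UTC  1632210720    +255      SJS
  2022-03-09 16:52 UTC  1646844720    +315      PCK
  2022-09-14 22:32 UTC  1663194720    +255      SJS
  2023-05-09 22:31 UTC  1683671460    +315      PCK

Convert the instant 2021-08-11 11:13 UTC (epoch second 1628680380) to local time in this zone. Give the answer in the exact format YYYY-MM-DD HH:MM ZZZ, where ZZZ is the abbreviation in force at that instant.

2021-08-11 16:28 PCK

Query: 2021-08-11 11:13 UTC
Rule 1/5 (PCK, +05:15): 2021-04-10 10:24 UTC ≤ query < 2021-09-21 07:52 UTC
11·60 + 13 + 315 = 988 min
988 = 0·1440 + 988; 988 = 16·60 + 28 → 16:28, same day
→ 2021-08-11 16:28 PCK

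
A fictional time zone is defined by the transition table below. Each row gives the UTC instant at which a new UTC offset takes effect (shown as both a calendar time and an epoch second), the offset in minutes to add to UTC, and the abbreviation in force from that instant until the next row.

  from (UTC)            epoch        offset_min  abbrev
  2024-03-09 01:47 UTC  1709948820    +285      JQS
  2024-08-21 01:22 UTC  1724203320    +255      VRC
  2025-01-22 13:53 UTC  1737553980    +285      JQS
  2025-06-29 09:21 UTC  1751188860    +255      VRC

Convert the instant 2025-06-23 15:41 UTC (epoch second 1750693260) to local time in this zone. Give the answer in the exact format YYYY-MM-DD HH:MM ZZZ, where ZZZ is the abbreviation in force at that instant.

2025-06-23 20:26 JQS

Query: 2025-06-23 15:41 UTC
Rule 3/4 (JQS, +04:45): 2025-01-22 13:53 UTC ≤ query < 2025-06-29 09:21 UTC
15·60 + 41 + 285 = 1226 min
1226 = 0·1440 + 1226; 1226 = 20·60 + 26 → 20:26, same day
→ 2025-06-23 20:26 JQS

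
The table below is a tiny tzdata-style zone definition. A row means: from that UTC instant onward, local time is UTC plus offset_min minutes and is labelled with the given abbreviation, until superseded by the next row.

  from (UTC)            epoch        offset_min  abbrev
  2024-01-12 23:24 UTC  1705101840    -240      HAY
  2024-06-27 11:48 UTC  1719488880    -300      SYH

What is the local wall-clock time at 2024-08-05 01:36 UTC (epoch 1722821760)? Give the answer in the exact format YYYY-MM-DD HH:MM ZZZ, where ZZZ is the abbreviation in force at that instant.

Query: 2024-08-05 01:36 UTC
Rule 2/2 (SYH, -05:00): 2024-06-27 11:48 UTC ≤ query < +∞
1·60 + 36 - 300 = -204 min
-204 = -1·1440 + 1236; 1236 = 20·60 + 36 → 20:36, 2024-08-05 - 1 day = 2024-08-04
→ 2024-08-04 20:36 SYH

2024-08-04 20:36 SYH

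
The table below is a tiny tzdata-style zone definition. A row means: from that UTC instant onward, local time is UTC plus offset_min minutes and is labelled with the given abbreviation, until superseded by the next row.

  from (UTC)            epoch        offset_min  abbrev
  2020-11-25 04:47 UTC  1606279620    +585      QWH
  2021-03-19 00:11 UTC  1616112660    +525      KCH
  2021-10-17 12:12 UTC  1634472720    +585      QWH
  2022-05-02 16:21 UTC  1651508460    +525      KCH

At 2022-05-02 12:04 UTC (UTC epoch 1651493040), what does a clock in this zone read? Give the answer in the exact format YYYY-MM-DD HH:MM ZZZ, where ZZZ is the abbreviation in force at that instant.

2022-05-02 21:49 QWH

Query: 2022-05-02 12:04 UTC
Rule 3/4 (QWH, +09:45): 2021-10-17 12:12 UTC ≤ query < 2022-05-02 16:21 UTC
12·60 + 4 + 585 = 1309 min
1309 = 0·1440 + 1309; 1309 = 21·60 + 49 → 21:49, same day
→ 2022-05-02 21:49 QWH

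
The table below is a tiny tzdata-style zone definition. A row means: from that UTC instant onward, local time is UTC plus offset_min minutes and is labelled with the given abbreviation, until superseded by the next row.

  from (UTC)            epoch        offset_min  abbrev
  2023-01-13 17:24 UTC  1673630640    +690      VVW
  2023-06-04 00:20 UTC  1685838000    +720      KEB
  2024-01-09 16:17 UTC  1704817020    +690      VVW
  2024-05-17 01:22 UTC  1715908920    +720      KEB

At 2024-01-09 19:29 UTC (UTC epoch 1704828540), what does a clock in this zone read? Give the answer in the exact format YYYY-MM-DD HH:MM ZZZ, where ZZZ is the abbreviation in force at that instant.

2024-01-10 06:59 VVW

Query: 2024-01-09 19:29 UTC
Rule 3/4 (VVW, +11:30): 2024-01-09 16:17 UTC ≤ query < 2024-05-17 01:22 UTC
19·60 + 29 + 690 = 1859 min
1859 = 1·1440 + 419; 419 = 6·60 + 59 → 06:59, 2024-01-09 + 1 day = 2024-01-10
→ 2024-01-10 06:59 VVW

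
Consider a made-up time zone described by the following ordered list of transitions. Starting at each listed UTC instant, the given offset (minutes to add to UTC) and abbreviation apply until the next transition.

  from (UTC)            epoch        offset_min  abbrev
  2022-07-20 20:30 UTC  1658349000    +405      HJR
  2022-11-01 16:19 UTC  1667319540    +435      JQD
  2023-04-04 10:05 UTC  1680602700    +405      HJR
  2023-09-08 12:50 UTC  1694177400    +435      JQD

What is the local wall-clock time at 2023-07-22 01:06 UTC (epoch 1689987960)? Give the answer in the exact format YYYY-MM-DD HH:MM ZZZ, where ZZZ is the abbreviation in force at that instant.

Query: 2023-07-22 01:06 UTC
Rule 3/4 (HJR, +06:45): 2023-04-04 10:05 UTC ≤ query < 2023-09-08 12:50 UTC
1·60 + 6 + 405 = 471 min
471 = 0·1440 + 471; 471 = 7·60 + 51 → 07:51, same day
→ 2023-07-22 07:51 HJR

2023-07-22 07:51 HJR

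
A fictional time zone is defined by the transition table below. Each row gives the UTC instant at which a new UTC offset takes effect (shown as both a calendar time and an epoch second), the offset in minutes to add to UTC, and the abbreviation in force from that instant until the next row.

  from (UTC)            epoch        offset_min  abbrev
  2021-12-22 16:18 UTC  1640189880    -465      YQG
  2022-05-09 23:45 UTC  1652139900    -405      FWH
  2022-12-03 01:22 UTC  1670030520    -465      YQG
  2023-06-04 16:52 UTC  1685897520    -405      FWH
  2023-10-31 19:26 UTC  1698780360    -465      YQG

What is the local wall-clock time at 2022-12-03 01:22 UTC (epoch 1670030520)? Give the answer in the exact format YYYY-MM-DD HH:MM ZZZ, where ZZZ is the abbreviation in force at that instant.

Query: 2022-12-03 01:22 UTC
Rule 3/5 (YQG, -07:45): 2022-12-03 01:22 UTC ≤ query < 2023-06-04 16:52 UTC
1·60 + 22 - 465 = -383 min
-383 = -1·1440 + 1057; 1057 = 17·60 + 37 → 17:37, 2022-12-03 - 1 day = 2022-12-02
→ 2022-12-02 17:37 YQG

2022-12-02 17:37 YQG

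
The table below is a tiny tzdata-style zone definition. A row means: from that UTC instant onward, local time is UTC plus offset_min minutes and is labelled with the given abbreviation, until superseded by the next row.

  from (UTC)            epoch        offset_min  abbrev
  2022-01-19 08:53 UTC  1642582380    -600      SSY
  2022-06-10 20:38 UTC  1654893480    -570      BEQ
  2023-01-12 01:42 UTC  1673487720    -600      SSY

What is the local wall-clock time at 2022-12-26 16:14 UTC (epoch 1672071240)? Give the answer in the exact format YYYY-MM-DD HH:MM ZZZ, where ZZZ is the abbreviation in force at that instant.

2022-12-26 06:44 BEQ

Query: 2022-12-26 16:14 UTC
Rule 2/3 (BEQ, -09:30): 2022-06-10 20:38 UTC ≤ query < 2023-01-12 01:42 UTC
16·60 + 14 - 570 = 404 min
404 = 0·1440 + 404; 404 = 6·60 + 44 → 06:44, same day
→ 2022-12-26 06:44 BEQ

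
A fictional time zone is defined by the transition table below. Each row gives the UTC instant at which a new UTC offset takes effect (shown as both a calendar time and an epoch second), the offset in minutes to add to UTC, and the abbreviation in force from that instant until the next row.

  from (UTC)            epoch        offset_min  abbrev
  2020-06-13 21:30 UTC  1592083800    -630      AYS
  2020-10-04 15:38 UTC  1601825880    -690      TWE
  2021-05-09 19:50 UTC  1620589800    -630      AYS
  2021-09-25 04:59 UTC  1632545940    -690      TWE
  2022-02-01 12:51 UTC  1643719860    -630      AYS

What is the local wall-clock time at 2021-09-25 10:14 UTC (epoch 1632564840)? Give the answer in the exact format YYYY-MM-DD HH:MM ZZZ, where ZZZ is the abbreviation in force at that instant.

2021-09-24 22:44 TWE

Query: 2021-09-25 10:14 UTC
Rule 4/5 (TWE, -11:30): 2021-09-25 04:59 UTC ≤ query < 2022-02-01 12:51 UTC
10·60 + 14 - 690 = -76 min
-76 = -1·1440 + 1364; 1364 = 22·60 + 44 → 22:44, 2021-09-25 - 1 day = 2021-09-24
→ 2021-09-24 22:44 TWE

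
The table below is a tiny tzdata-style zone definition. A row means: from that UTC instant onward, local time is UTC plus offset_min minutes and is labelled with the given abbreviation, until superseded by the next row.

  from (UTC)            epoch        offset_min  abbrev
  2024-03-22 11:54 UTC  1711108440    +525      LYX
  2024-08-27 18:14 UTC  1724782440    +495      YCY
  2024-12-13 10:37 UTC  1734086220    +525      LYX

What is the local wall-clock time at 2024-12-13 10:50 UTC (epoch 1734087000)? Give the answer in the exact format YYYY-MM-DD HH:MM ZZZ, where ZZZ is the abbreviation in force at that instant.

Query: 2024-12-13 10:50 UTC
Rule 3/3 (LYX, +08:45): 2024-12-13 10:37 UTC ≤ query < +∞
10·60 + 50 + 525 = 1175 min
1175 = 0·1440 + 1175; 1175 = 19·60 + 35 → 19:35, same day
→ 2024-12-13 19:35 LYX

2024-12-13 19:35 LYX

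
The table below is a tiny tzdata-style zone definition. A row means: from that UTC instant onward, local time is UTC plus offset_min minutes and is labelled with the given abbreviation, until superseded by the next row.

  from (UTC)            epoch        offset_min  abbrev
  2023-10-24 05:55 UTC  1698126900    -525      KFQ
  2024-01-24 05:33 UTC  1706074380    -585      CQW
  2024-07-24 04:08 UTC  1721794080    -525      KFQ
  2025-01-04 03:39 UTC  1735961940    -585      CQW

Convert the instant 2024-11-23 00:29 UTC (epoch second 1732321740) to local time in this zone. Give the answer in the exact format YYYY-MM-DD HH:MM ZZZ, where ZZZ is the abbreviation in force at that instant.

Query: 2024-11-23 00:29 UTC
Rule 3/4 (KFQ, -08:45): 2024-07-24 04:08 UTC ≤ query < 2025-01-04 03:39 UTC
0·60 + 29 - 525 = -496 min
-496 = -1·1440 + 944; 944 = 15·60 + 44 → 15:44, 2024-11-23 - 1 day = 2024-11-22
→ 2024-11-22 15:44 KFQ

2024-11-22 15:44 KFQ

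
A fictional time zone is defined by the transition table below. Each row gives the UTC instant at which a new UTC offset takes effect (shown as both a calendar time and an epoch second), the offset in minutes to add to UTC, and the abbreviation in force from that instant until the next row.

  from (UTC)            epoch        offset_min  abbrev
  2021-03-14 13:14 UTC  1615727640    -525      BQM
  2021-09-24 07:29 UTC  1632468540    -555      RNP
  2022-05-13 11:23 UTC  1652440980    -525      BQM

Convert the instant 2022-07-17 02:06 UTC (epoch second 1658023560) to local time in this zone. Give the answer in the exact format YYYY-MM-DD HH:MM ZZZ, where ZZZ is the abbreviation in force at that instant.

Query: 2022-07-17 02:06 UTC
Rule 3/3 (BQM, -08:45): 2022-05-13 11:23 UTC ≤ query < +∞
2·60 + 6 - 525 = -399 min
-399 = -1·1440 + 1041; 1041 = 17·60 + 21 → 17:21, 2022-07-17 - 1 day = 2022-07-16
→ 2022-07-16 17:21 BQM

2022-07-16 17:21 BQM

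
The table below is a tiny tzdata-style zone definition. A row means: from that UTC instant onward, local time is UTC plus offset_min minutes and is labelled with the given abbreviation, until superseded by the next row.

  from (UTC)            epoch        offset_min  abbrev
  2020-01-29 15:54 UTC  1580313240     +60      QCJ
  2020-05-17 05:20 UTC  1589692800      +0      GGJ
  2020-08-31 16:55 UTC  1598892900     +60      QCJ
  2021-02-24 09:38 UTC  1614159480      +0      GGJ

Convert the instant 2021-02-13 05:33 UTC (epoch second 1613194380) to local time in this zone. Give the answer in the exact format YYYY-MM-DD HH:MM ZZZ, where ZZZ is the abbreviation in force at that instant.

Query: 2021-02-13 05:33 UTC
Rule 3/4 (QCJ, +01:00): 2020-08-31 16:55 UTC ≤ query < 2021-02-24 09:38 UTC
5·60 + 33 + 60 = 393 min
393 = 0·1440 + 393; 393 = 6·60 + 33 → 06:33, same day
→ 2021-02-13 06:33 QCJ

2021-02-13 06:33 QCJ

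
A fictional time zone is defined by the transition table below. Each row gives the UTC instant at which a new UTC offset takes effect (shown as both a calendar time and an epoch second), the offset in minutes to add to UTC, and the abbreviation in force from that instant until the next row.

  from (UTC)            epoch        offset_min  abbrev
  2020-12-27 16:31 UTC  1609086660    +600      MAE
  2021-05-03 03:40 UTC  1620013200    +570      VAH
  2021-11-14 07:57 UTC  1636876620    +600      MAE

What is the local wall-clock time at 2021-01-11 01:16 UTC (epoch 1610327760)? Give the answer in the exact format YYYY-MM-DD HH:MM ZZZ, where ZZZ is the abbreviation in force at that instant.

2021-01-11 11:16 MAE

Query: 2021-01-11 01:16 UTC
Rule 1/3 (MAE, +10:00): 2020-12-27 16:31 UTC ≤ query < 2021-05-03 03:40 UTC
1·60 + 16 + 600 = 676 min
676 = 0·1440 + 676; 676 = 11·60 + 16 → 11:16, same day
→ 2021-01-11 11:16 MAE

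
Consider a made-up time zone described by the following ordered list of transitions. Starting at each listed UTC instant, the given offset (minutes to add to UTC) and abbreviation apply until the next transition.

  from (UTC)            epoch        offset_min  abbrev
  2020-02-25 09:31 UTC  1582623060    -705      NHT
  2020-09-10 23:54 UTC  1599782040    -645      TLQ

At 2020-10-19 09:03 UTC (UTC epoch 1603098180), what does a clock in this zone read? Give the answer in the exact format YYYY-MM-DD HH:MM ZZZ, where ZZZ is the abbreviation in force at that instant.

Query: 2020-10-19 09:03 UTC
Rule 2/2 (TLQ, -10:45): 2020-09-10 23:54 UTC ≤ query < +∞
9·60 + 3 - 645 = -102 min
-102 = -1·1440 + 1338; 1338 = 22·60 + 18 → 22:18, 2020-10-19 - 1 day = 2020-10-18
→ 2020-10-18 22:18 TLQ

2020-10-18 22:18 TLQ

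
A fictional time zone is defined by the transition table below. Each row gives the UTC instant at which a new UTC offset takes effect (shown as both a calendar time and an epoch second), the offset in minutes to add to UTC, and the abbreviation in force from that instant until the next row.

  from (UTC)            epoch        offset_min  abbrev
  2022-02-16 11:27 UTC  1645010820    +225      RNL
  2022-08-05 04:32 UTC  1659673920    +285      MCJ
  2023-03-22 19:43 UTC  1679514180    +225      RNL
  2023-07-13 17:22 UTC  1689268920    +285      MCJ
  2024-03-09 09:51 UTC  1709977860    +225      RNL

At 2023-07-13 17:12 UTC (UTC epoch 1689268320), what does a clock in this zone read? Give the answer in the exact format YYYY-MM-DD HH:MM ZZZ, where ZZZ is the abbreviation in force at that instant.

2023-07-13 20:57 RNL

Query: 2023-07-13 17:12 UTC
Rule 3/5 (RNL, +03:45): 2023-03-22 19:43 UTC ≤ query < 2023-07-13 17:22 UTC
17·60 + 12 + 225 = 1257 min
1257 = 0·1440 + 1257; 1257 = 20·60 + 57 → 20:57, same day
→ 2023-07-13 20:57 RNL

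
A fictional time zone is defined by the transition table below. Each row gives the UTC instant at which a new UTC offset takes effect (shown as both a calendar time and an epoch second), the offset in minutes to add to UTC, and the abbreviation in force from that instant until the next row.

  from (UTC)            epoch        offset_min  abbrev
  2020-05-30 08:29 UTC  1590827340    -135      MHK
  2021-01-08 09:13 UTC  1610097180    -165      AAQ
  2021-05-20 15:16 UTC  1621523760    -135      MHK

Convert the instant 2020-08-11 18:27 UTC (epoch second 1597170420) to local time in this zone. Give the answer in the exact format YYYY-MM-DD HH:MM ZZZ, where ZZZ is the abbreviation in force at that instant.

Query: 2020-08-11 18:27 UTC
Rule 1/3 (MHK, -02:15): 2020-05-30 08:29 UTC ≤ query < 2021-01-08 09:13 UTC
18·60 + 27 - 135 = 972 min
972 = 0·1440 + 972; 972 = 16·60 + 12 → 16:12, same day
→ 2020-08-11 16:12 MHK

2020-08-11 16:12 MHK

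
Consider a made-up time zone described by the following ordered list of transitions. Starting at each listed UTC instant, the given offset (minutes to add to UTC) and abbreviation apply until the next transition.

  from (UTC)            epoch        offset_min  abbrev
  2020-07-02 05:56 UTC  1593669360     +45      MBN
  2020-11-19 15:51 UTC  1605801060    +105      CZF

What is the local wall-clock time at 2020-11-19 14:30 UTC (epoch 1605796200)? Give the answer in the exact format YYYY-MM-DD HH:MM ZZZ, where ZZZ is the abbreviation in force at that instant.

Query: 2020-11-19 14:30 UTC
Rule 1/2 (MBN, +00:45): 2020-07-02 05:56 UTC ≤ query < 2020-11-19 15:51 UTC
14·60 + 30 + 45 = 915 min
915 = 0·1440 + 915; 915 = 15·60 + 15 → 15:15, same day
→ 2020-11-19 15:15 MBN

2020-11-19 15:15 MBN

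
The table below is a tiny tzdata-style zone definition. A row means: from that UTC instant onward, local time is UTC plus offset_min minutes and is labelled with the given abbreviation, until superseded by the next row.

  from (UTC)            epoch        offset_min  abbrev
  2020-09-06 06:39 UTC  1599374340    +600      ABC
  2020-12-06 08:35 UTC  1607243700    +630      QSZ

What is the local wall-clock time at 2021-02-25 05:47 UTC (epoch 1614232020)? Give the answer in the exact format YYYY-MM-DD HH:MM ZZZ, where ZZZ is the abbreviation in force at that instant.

Query: 2021-02-25 05:47 UTC
Rule 2/2 (QSZ, +10:30): 2020-12-06 08:35 UTC ≤ query < +∞
5·60 + 47 + 630 = 977 min
977 = 0·1440 + 977; 977 = 16·60 + 17 → 16:17, same day
→ 2021-02-25 16:17 QSZ

2021-02-25 16:17 QSZ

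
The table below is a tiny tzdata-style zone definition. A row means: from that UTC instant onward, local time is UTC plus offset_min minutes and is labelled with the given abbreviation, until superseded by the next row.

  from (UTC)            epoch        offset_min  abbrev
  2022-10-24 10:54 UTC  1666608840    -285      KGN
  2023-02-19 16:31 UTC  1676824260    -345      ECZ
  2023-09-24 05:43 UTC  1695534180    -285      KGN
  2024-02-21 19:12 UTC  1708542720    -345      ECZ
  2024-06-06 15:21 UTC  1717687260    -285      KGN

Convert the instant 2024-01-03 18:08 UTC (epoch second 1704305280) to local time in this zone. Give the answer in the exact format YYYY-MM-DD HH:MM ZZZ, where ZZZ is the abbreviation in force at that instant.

2024-01-03 13:23 KGN

Query: 2024-01-03 18:08 UTC
Rule 3/5 (KGN, -04:45): 2023-09-24 05:43 UTC ≤ query < 2024-02-21 19:12 UTC
18·60 + 8 - 285 = 803 min
803 = 0·1440 + 803; 803 = 13·60 + 23 → 13:23, same day
→ 2024-01-03 13:23 KGN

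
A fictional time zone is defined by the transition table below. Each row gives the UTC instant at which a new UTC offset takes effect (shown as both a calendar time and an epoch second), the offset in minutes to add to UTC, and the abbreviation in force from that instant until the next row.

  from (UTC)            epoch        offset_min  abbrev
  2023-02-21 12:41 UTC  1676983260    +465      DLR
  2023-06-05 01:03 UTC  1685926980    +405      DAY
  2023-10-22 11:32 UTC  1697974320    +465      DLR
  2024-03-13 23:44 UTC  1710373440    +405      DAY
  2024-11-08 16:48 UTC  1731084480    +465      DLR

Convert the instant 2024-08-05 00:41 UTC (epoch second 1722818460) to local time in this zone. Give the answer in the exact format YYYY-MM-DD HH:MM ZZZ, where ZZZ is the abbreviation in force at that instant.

Query: 2024-08-05 00:41 UTC
Rule 4/5 (DAY, +06:45): 2024-03-13 23:44 UTC ≤ query < 2024-11-08 16:48 UTC
0·60 + 41 + 405 = 446 min
446 = 0·1440 + 446; 446 = 7·60 + 26 → 07:26, same day
→ 2024-08-05 07:26 DAY

2024-08-05 07:26 DAY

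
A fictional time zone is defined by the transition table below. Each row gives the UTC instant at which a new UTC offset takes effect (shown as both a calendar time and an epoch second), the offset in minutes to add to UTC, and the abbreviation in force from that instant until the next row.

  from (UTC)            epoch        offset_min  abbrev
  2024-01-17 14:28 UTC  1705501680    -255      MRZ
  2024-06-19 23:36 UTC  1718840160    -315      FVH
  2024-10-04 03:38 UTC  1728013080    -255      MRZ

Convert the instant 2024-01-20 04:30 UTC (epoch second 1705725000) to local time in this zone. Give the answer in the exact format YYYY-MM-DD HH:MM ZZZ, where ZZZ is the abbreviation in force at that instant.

2024-01-20 00:15 MRZ

Query: 2024-01-20 04:30 UTC
Rule 1/3 (MRZ, -04:15): 2024-01-17 14:28 UTC ≤ query < 2024-06-19 23:36 UTC
4·60 + 30 - 255 = 15 min
15 = 0·1440 + 15; 15 = 0·60 + 15 → 00:15, same day
→ 2024-01-20 00:15 MRZ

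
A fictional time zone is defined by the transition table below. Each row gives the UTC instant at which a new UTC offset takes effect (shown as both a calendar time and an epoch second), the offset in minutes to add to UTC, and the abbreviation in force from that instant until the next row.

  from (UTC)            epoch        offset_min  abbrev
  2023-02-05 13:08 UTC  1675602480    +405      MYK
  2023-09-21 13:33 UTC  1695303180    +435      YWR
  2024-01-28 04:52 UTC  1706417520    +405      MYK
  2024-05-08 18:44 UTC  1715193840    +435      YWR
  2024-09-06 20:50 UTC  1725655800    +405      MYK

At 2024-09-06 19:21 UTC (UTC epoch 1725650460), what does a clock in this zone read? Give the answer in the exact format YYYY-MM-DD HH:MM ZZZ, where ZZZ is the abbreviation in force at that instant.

2024-09-07 02:36 YWR

Query: 2024-09-06 19:21 UTC
Rule 4/5 (YWR, +07:15): 2024-05-08 18:44 UTC ≤ query < 2024-09-06 20:50 UTC
19·60 + 21 + 435 = 1596 min
1596 = 1·1440 + 156; 156 = 2·60 + 36 → 02:36, 2024-09-06 + 1 day = 2024-09-07
→ 2024-09-07 02:36 YWR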